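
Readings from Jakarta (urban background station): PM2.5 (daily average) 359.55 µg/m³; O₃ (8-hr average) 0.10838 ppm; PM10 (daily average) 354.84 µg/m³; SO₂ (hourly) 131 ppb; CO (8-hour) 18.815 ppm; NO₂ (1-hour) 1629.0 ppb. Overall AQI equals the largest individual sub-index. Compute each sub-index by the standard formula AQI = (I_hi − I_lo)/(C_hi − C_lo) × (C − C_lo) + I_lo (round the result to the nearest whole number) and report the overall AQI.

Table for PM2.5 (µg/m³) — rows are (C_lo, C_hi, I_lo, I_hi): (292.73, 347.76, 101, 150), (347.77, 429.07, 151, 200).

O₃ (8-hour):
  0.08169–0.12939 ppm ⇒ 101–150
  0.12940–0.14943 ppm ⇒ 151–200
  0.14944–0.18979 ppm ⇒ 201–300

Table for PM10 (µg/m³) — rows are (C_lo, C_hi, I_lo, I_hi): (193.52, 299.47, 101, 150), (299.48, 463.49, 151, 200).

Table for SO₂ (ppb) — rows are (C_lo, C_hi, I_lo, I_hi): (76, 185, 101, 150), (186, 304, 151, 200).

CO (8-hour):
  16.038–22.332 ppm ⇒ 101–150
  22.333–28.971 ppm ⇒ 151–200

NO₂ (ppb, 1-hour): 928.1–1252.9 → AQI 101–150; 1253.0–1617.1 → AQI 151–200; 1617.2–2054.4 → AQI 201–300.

PM2.5: 359.55 ∈ [347.77, 429.07] ↔ index [151, 200].
151 + (359.55−347.77)·(200−151)/(429.07−347.77) = 151 + 11.78·49/81.30 ≈ 158.10, so AQI = 158.
O₃: 0.10838 ∈ [0.08169, 0.12939] ↔ index [101, 150].
101 + (0.10838−0.08169)·(150−101)/(0.12939−0.08169) = 101 + 0.02669·49/0.04770 ≈ 128.42, so AQI = 128.
PM10: 354.84 ∈ [299.48, 463.49] ↔ index [151, 200].
151 + (354.84−299.48)·(200−151)/(463.49−299.48) = 151 + 55.36·49/164.01 ≈ 167.54, so AQI = 168.
SO₂: 131 ∈ [76, 185] ↔ index [101, 150].
101 + (131−76)·(150−101)/(185−76) = 101 + 55·49/109 ≈ 125.72, so AQI = 126.
CO: row 16.038–22.332 (AQI 101–150). (150−101)·(18.815−16.038)/(22.332−16.038) + 101 = 49·2.777/6.294 + 101 ≈ 122.62 → 123.
NO₂: 1629.0 lies in 1617.2–2054.4, so I_lo=201, I_hi=300, C_lo=1617.2, C_hi=2054.4.
(300−201)/(2054.4−1617.2) × (1629.0−1617.2) + 201 = 99/437.2 × 11.8 + 201 ≈ 203.67 → 204.
Sub-indices: PM2.5→158, O₃→128, PM10→168, SO₂→126, CO→123, NO₂→204. Overall AQI = max = 204; dominant pollutant is NO₂.
AQI 204: Very Unhealthy.

204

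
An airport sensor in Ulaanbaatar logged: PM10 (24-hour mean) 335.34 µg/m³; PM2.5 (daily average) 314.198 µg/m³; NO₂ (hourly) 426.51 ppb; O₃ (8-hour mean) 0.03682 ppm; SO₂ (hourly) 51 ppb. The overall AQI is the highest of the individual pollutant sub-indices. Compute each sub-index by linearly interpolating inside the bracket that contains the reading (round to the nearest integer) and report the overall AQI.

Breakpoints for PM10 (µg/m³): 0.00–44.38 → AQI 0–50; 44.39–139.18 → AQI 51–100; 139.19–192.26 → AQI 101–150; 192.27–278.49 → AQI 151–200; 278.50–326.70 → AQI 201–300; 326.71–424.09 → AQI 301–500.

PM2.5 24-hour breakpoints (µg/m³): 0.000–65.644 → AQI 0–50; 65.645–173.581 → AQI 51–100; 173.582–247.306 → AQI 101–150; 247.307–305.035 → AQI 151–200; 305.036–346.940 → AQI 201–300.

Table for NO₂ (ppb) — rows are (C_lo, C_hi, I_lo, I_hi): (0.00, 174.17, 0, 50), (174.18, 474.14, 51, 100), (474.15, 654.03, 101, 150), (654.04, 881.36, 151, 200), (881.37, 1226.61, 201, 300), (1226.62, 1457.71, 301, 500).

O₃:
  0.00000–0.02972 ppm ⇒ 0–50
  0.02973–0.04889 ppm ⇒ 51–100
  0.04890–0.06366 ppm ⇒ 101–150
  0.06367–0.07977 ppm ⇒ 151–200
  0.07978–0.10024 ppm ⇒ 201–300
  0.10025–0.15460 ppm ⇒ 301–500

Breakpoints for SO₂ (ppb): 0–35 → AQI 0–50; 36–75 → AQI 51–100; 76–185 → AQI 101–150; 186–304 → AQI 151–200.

319

PM10 335.34: bracket 326.71–424.09 → index 301–500; slope 199/97.38, offset 8.63.
AQI = 301 + 199/97.38·8.63 ≈ 318.64 ⇒ 319.
PM2.5: row 305.036–346.940 (AQI 201–300). (300−201)·(314.198−305.036)/(346.940−305.036) + 201 = 99·9.162/41.904 + 201 ≈ 222.65 → 223.
NO₂ 426.51: bracket 174.18–474.14 → index 51–100; slope 49/299.96, offset 252.33.
AQI = 51 + 49/299.96·252.33 ≈ 92.22 ⇒ 92.
O₃: row 0.02973–0.04889 (AQI 51–100). (100−51)·(0.03682−0.02973)/(0.04889−0.02973) + 51 = 49·0.00709/0.01916 + 51 ≈ 69.13 → 69.
SO₂: 51 lies in 36–75, so I_lo=51, I_hi=100, C_lo=36, C_hi=75.
(100−51)/(75−36) × (51−36) + 51 = 49/39 × 15 + 51 ≈ 69.85 → 70.
Sub-indices: PM10→319, PM2.5→223, NO₂→92, O₃→69, SO₂→70. Overall AQI = max = 319; dominant pollutant is PM10.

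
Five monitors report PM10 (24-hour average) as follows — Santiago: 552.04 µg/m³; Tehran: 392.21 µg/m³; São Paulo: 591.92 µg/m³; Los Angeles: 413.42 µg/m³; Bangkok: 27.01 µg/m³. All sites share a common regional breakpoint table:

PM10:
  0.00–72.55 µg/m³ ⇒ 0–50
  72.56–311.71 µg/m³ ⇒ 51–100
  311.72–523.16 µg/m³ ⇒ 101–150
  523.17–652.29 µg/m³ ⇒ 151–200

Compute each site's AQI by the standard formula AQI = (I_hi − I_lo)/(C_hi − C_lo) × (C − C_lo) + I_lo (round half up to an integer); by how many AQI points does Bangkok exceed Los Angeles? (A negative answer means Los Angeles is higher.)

Santiago: 552.04 ∈ [523.17, 652.29] ↔ index [151, 200].
151 + (552.04−523.17)·(200−151)/(652.29−523.17) = 151 + 28.87·49/129.12 ≈ 161.96, so AQI = 162.
Tehran: 392.21 lies in 311.72–523.16, so I_lo=101, I_hi=150, C_lo=311.72, C_hi=523.16.
(150−101)/(523.16−311.72) × (392.21−311.72) + 101 = 49/211.44 × 80.49 + 101 ≈ 119.65 → 120.
São Paulo: row 523.17–652.29 (AQI 151–200). (200−151)·(591.92−523.17)/(652.29−523.17) + 151 = 49·68.75/129.12 + 151 ≈ 177.09 → 177.
Los Angeles: 413.42 lies in 311.72–523.16, so I_lo=101, I_hi=150, C_lo=311.72, C_hi=523.16.
(150−101)/(523.16−311.72) × (413.42−311.72) + 101 = 49/211.44 × 101.70 + 101 ≈ 124.57 → 125.
Bangkok: row 0.00–72.55 (AQI 0–50). (50−0)·(27.01−0.00)/(72.55−0.00) + 0 = 50·27.01/72.55 + 0 ≈ 18.61 → 19.
AQIs: Santiago=162, Tehran=120, São Paulo=177, Los Angeles=125, Bangkok=19. Bangkok (19) − Los Angeles (125) = -106.

-106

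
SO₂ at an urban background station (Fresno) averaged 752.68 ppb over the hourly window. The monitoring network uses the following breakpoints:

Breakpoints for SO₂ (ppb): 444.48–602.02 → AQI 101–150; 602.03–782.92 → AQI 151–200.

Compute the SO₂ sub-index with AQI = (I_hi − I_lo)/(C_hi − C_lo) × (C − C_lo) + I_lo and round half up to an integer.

192

SO₂: 752.68 lies in 602.03–782.92, so I_lo=151, I_hi=200, C_lo=602.03, C_hi=782.92.
(200−151)/(782.92−602.03) × (752.68−602.03) + 151 = 49/180.89 × 150.65 + 151 ≈ 191.81 → 192.
AQI 192 falls in the Unhealthy category.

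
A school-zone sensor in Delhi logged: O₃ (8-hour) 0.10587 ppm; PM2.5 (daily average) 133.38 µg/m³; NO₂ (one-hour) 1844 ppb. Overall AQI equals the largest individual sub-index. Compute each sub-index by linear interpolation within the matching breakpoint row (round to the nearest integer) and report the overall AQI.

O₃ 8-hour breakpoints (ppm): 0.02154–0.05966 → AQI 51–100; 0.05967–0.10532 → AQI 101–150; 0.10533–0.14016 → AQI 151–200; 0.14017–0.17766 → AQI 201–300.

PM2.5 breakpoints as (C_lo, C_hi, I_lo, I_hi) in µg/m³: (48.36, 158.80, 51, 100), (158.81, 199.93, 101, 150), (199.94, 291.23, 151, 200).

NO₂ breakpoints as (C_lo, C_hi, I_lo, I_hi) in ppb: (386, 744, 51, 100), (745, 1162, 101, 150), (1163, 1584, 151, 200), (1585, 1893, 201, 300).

284

O₃: 0.10587 ∈ [0.10533, 0.14016] ↔ index [151, 200].
151 + (0.10587−0.10533)·(200−151)/(0.14016−0.10533) = 151 + 0.00054·49/0.03483 ≈ 151.76, so AQI = 152.
PM2.5: 133.38 lies in 48.36–158.80, so I_lo=51, I_hi=100, C_lo=48.36, C_hi=158.80.
(100−51)/(158.80−48.36) × (133.38−48.36) + 51 = 49/110.44 × 85.02 + 51 ≈ 88.72 → 89.
NO₂: 1844 lies in 1585–1893, so I_lo=201, I_hi=300, C_lo=1585, C_hi=1893.
(300−201)/(1893−1585) × (1844−1585) + 201 = 99/308 × 259 + 201 ≈ 284.25 → 284.
Sub-indices: O₃→152, PM2.5→89, NO₂→284. Overall AQI = max = 284; dominant pollutant is NO₂.
AQI 284: Very Unhealthy.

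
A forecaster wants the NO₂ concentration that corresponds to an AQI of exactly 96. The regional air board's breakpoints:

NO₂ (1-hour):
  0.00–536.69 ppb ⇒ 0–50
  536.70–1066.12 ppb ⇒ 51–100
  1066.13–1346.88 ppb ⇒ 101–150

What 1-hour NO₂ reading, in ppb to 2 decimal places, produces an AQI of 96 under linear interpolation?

1022.90

AQI 96 lies in the 51–100 band, which corresponds to 536.70–1066.12 ppb.
C = 536.70 + (96−51)×(1066.12−536.70)/(100−51) = 536.70 + 45×529.42/49 ≈ 1022.9020 ppb → 1022.90 ppb to 2 dp.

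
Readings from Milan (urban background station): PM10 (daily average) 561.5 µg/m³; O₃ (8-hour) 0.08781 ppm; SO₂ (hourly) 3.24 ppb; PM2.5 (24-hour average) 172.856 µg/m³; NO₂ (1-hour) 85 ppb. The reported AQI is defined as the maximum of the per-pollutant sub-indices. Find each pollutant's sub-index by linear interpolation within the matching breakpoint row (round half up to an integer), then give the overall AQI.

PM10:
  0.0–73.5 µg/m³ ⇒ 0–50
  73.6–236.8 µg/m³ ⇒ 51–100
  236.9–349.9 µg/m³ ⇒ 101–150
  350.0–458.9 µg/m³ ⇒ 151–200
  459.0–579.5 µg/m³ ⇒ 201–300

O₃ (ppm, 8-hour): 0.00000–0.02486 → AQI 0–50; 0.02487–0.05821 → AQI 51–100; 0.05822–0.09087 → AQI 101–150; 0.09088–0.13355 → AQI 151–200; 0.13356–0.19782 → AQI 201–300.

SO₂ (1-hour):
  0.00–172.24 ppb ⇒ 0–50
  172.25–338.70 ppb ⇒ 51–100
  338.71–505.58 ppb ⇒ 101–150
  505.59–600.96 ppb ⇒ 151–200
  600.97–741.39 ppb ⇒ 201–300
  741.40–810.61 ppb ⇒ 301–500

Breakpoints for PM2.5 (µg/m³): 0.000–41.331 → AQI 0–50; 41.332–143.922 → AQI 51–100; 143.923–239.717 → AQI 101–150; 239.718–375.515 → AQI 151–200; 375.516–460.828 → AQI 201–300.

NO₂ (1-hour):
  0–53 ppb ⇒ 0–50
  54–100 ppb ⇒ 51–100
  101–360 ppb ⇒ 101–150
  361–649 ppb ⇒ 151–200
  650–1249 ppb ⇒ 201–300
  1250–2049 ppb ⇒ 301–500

285

PM10: row 459.0–579.5 (AQI 201–300). (300−201)·(561.5−459.0)/(579.5−459.0) + 201 = 99·102.5/120.5 + 201 ≈ 285.21 → 285.
O₃: 0.08781 ∈ [0.05822, 0.09087] ↔ index [101, 150].
101 + (0.08781−0.05822)·(150−101)/(0.09087−0.05822) = 101 + 0.02959·49/0.03265 ≈ 145.41, so AQI = 145.
SO₂: 3.24 ∈ [0.00, 172.24] ↔ index [0, 50].
0 + (3.24−0.00)·(50−0)/(172.24−0.00) = 0 + 3.24·50/172.24 ≈ 0.94, so AQI = 1.
PM2.5: row 143.923–239.717 (AQI 101–150). (150−101)·(172.856−143.923)/(239.717−143.923) + 101 = 49·28.933/95.794 + 101 ≈ 115.80 → 116.
NO₂: 85 lies in 54–100, so I_lo=51, I_hi=100, C_lo=54, C_hi=100.
(100−51)/(100−54) × (85−54) + 51 = 49/46 × 31 + 51 ≈ 84.02 → 84.
Sub-indices: PM10→285, O₃→145, SO₂→1, PM2.5→116, NO₂→84. Overall AQI = max = 285; dominant pollutant is PM10.
AQI 285: Very Unhealthy.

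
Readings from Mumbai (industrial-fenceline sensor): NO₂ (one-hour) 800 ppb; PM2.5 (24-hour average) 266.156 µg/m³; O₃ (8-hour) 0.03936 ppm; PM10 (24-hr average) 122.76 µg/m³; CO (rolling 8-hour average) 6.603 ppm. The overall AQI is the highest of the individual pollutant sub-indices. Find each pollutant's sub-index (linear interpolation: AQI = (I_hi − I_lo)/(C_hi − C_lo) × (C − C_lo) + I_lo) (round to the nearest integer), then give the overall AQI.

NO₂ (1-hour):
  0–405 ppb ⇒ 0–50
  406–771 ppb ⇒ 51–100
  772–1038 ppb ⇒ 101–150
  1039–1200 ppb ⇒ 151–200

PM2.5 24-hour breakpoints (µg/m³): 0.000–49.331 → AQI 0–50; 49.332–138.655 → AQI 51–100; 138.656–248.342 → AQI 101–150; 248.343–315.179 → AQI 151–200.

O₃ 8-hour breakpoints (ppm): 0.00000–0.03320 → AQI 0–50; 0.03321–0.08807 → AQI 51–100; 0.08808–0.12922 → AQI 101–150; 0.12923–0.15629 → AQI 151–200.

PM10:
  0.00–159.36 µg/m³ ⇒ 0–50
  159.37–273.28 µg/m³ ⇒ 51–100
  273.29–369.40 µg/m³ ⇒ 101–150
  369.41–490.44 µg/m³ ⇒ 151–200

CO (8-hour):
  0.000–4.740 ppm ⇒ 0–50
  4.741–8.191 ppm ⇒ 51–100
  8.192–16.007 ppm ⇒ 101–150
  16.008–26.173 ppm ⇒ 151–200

NO₂ 800: bracket 772–1038 → index 101–150; slope 49/266, offset 28.
AQI = 101 + 49/266·28 ≈ 106.16 ⇒ 106.
PM2.5: 266.156 lies in 248.343–315.179, so I_lo=151, I_hi=200, C_lo=248.343, C_hi=315.179.
(200−151)/(315.179−248.343) × (266.156−248.343) + 151 = 49/66.836 × 17.813 + 151 ≈ 164.06 → 164.
O₃: 0.03936 lies in 0.03321–0.08807, so I_lo=51, I_hi=100, C_lo=0.03321, C_hi=0.08807.
(100−51)/(0.08807−0.03321) × (0.03936−0.03321) + 51 = 49/0.05486 × 0.00615 + 51 ≈ 56.49 → 56.
PM10: 122.76 ∈ [0.00, 159.36] ↔ index [0, 50].
0 + (122.76−0.00)·(50−0)/(159.36−0.00) = 0 + 122.76·50/159.36 ≈ 38.52, so AQI = 39.
CO: 6.603 lies in 4.741–8.191, so I_lo=51, I_hi=100, C_lo=4.741, C_hi=8.191.
(100−51)/(8.191−4.741) × (6.603−4.741) + 51 = 49/3.450 × 1.862 + 51 ≈ 77.45 → 77.
Sub-indices: NO₂→106, PM2.5→164, O₃→56, PM10→39, CO→77. Overall AQI = max = 164; dominant pollutant is PM2.5.

164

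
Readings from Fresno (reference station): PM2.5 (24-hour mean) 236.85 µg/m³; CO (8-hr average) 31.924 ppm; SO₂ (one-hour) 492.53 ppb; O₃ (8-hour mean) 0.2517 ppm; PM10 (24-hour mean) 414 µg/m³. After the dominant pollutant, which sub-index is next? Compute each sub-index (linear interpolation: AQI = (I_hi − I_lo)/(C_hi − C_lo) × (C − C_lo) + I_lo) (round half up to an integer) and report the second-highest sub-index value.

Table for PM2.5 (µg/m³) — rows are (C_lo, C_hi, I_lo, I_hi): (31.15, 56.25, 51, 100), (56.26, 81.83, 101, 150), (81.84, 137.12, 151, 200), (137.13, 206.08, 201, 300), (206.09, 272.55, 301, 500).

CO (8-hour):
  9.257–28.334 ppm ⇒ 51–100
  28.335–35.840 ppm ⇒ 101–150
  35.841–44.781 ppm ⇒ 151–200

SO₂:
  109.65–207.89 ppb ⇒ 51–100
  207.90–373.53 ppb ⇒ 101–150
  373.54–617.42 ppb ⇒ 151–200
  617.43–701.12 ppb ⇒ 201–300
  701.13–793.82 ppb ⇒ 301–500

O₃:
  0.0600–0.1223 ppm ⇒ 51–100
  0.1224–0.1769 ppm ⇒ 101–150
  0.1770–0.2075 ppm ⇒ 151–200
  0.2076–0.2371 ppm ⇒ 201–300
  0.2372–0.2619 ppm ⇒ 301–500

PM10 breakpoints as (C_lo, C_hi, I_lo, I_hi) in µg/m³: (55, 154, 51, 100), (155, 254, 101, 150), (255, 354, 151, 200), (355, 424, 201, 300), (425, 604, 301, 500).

PM2.5 236.85: bracket 206.09–272.55 → index 301–500; slope 199/66.46, offset 30.76.
AQI = 301 + 199/66.46·30.76 ≈ 393.10 ⇒ 393.
CO: 31.924 lies in 28.335–35.840, so I_lo=101, I_hi=150, C_lo=28.335, C_hi=35.840.
(150−101)/(35.840−28.335) × (31.924−28.335) + 101 = 49/7.505 × 3.589 + 101 ≈ 124.43 → 124.
SO₂: 492.53 lies in 373.54–617.42, so I_lo=151, I_hi=200, C_lo=373.54, C_hi=617.42.
(200−151)/(617.42−373.54) × (492.53−373.54) + 151 = 49/243.88 × 118.99 + 151 ≈ 174.91 → 175.
O₃: 0.2517 lies in 0.2372–0.2619, so I_lo=301, I_hi=500, C_lo=0.2372, C_hi=0.2619.
(500−301)/(0.2619−0.2372) × (0.2517−0.2372) + 301 = 199/0.0247 × 0.0145 + 301 ≈ 417.82 → 418.
PM10: 414 ∈ [355, 424] ↔ index [201, 300].
201 + (414−355)·(300−201)/(424−355) = 201 + 59·99/69 ≈ 285.65, so AQI = 286.
Sub-indices: PM2.5→393, CO→124, SO₂→175, O₃→418, PM10→286. Ranked high→low: 418, 393, 286, 175, 124. Second-highest sub-index = 393.

393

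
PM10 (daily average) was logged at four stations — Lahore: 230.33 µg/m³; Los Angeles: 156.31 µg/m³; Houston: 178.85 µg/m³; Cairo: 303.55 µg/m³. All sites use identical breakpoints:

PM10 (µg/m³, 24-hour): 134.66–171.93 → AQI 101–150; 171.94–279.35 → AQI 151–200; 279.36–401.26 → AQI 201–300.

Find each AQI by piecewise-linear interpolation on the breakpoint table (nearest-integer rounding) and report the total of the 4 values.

682

Lahore 230.33: bracket 171.94–279.35 → index 151–200; slope 49/107.41, offset 58.39.
AQI = 151 + 49/107.41·58.39 ≈ 177.64 ⇒ 178.
Los Angeles: 156.31 lies in 134.66–171.93, so I_lo=101, I_hi=150, C_lo=134.66, C_hi=171.93.
(150−101)/(171.93−134.66) × (156.31−134.66) + 101 = 49/37.27 × 21.65 + 101 ≈ 129.46 → 129.
Houston: 178.85 lies in 171.94–279.35, so I_lo=151, I_hi=200, C_lo=171.94, C_hi=279.35.
(200−151)/(279.35−171.94) × (178.85−171.94) + 151 = 49/107.41 × 6.91 + 151 ≈ 154.15 → 154.
Cairo: row 279.36–401.26 (AQI 201–300). (300−201)·(303.55−279.36)/(401.26−279.36) + 201 = 99·24.19/121.90 + 201 ≈ 220.65 → 221.
AQIs: Lahore=178, Los Angeles=129, Houston=154, Cairo=221. Sum = 178 + 129 + 154 + 221 = 682.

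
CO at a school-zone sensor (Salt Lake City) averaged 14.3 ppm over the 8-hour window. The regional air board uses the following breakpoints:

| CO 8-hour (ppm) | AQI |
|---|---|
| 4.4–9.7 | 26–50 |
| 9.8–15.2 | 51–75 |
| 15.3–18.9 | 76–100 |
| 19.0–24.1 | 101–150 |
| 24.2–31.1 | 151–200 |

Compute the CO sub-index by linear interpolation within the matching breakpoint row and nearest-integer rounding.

CO: 14.3 lies in 9.8–15.2, so I_lo=51, I_hi=75, C_lo=9.8, C_hi=15.2.
(75−51)/(15.2−9.8) × (14.3−9.8) + 51 = 24/5.4 × 4.5 + 51 ≈ 71.00 → 71.

71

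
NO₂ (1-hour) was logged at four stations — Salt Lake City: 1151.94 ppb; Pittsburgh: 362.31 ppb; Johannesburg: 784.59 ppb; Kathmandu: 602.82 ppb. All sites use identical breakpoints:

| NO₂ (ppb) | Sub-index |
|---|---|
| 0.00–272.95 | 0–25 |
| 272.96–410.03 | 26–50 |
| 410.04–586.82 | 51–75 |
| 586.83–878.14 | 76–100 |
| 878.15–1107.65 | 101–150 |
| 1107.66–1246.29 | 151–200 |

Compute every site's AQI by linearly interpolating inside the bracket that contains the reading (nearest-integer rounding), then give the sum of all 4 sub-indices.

Salt Lake City: 1151.94 lies in 1107.66–1246.29, so I_lo=151, I_hi=200, C_lo=1107.66, C_hi=1246.29.
(200−151)/(1246.29−1107.66) × (1151.94−1107.66) + 151 = 49/138.63 × 44.28 + 151 ≈ 166.65 → 167.
Pittsburgh: 362.31 ∈ [272.96, 410.03] ↔ index [26, 50].
26 + (362.31−272.96)·(50−26)/(410.03−272.96) = 26 + 89.35·24/137.07 ≈ 41.64, so AQI = 42.
Johannesburg: 784.59 lies in 586.83–878.14, so I_lo=76, I_hi=100, C_lo=586.83, C_hi=878.14.
(100−76)/(878.14−586.83) × (784.59−586.83) + 76 = 24/291.31 × 197.76 + 76 ≈ 92.29 → 92.
Kathmandu: row 586.83–878.14 (AQI 76–100). (100−76)·(602.82−586.83)/(878.14−586.83) + 76 = 24·15.99/291.31 + 76 ≈ 77.32 → 77.
AQIs: Salt Lake City=167, Pittsburgh=42, Johannesburg=92, Kathmandu=77. Sum = 167 + 42 + 92 + 77 = 378.

378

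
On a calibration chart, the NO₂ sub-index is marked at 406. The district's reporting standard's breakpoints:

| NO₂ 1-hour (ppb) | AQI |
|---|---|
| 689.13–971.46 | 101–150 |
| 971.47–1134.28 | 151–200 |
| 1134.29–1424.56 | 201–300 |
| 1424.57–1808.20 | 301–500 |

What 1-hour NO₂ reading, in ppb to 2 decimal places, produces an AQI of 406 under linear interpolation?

AQI 406 lies in the 301–500 band, which corresponds to 1424.57–1808.20 ppb.
C = 1424.57 + (406−301)×(1808.20−1424.57)/(500−301) = 1424.57 + 105×383.63/199 ≈ 1626.9878 ppb → 1626.99 ppb to 2 dp.

1626.99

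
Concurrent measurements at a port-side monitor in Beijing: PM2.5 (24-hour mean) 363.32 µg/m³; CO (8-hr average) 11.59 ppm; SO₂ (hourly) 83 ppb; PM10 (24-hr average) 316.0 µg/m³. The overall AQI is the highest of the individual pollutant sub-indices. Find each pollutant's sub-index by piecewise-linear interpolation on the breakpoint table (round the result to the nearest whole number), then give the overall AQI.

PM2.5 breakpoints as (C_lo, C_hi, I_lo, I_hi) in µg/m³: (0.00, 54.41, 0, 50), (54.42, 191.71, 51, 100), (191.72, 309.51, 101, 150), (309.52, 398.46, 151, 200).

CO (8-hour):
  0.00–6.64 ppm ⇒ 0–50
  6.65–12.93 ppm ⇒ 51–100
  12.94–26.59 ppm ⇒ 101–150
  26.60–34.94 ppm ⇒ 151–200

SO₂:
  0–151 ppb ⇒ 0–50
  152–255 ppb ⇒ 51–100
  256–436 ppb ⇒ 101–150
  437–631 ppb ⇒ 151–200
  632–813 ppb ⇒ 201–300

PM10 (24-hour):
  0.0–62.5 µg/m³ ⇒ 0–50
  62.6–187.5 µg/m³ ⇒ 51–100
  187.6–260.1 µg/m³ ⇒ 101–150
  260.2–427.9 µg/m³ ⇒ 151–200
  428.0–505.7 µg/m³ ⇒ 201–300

181

PM2.5: 363.32 ∈ [309.52, 398.46] ↔ index [151, 200].
151 + (363.32−309.52)·(200−151)/(398.46−309.52) = 151 + 53.80·49/88.94 ≈ 180.64, so AQI = 181.
CO: 11.59 lies in 6.65–12.93, so I_lo=51, I_hi=100, C_lo=6.65, C_hi=12.93.
(100−51)/(12.93−6.65) × (11.59−6.65) + 51 = 49/6.28 × 4.94 + 51 ≈ 89.54 → 90.
SO₂: 83 lies in 0–151, so I_lo=0, I_hi=50, C_lo=0, C_hi=151.
(50−0)/(151−0) × (83−0) + 0 = 50/151 × 83 + 0 ≈ 27.48 → 27.
PM10: 316.0 ∈ [260.2, 427.9] ↔ index [151, 200].
151 + (316.0−260.2)·(200−151)/(427.9−260.2) = 151 + 55.8·49/167.7 ≈ 167.30, so AQI = 167.
Sub-indices: PM2.5→181, CO→90, SO₂→27, PM10→167. Overall AQI = max = 181; dominant pollutant is PM2.5.
AQI 181: Unhealthy.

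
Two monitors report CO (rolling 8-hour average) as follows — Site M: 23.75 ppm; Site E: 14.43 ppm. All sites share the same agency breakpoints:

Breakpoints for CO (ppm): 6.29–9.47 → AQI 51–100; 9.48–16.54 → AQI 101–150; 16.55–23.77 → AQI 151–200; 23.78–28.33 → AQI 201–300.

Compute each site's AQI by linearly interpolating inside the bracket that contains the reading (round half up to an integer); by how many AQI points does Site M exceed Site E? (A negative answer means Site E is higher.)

65

Site M 23.75: bracket 16.55–23.77 → index 151–200; slope 49/7.22, offset 7.20.
AQI = 151 + 49/7.22·7.20 ≈ 199.86 ⇒ 200.
Site E: row 9.48–16.54 (AQI 101–150). (150−101)·(14.43−9.48)/(16.54−9.48) + 101 = 49·4.95/7.06 + 101 ≈ 135.36 → 135.
AQIs: Site M=200, Site E=135. Site M (200) − Site E (135) = 65.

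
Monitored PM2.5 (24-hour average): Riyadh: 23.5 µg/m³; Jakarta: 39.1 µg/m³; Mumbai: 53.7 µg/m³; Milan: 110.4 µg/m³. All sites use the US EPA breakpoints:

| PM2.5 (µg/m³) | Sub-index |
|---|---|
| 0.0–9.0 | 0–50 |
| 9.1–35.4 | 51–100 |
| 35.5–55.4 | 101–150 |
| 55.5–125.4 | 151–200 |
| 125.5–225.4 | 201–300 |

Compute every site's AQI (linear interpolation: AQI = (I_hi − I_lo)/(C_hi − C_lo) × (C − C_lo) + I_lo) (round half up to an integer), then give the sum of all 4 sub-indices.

Riyadh: 23.5 lies in 9.1–35.4, so I_lo=51, I_hi=100, C_lo=9.1, C_hi=35.4.
(100−51)/(35.4−9.1) × (23.5−9.1) + 51 = 49/26.3 × 14.4 + 51 ≈ 77.83 → 78.
Jakarta: row 35.5–55.4 (AQI 101–150). (150−101)·(39.1−35.5)/(55.4−35.5) + 101 = 49·3.6/19.9 + 101 ≈ 109.86 → 110.
Mumbai: 53.7 ∈ [35.5, 55.4] ↔ index [101, 150].
101 + (53.7−35.5)·(150−101)/(55.4−35.5) = 101 + 18.2·49/19.9 ≈ 145.81, so AQI = 146.
Milan: 110.4 lies in 55.5–125.4, so I_lo=151, I_hi=200, C_lo=55.5, C_hi=125.4.
(200−151)/(125.4−55.5) × (110.4−55.5) + 151 = 49/69.9 × 54.9 + 151 ≈ 189.48 → 189.
AQIs: Riyadh=78, Jakarta=110, Mumbai=146, Milan=189. Sum = 78 + 110 + 146 + 189 = 523.

523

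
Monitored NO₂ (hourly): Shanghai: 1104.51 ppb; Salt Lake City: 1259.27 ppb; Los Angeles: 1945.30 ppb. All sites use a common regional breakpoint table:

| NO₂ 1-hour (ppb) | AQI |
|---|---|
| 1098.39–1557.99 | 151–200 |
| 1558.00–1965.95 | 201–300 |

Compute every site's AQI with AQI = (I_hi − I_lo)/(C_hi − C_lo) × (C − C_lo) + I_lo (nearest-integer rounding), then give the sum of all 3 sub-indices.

Shanghai: row 1098.39–1557.99 (AQI 151–200). (200−151)·(1104.51−1098.39)/(1557.99−1098.39) + 151 = 49·6.12/459.60 + 151 ≈ 151.65 → 152.
Salt Lake City 1259.27: bracket 1098.39–1557.99 → index 151–200; slope 49/459.60, offset 160.88.
AQI = 151 + 49/459.60·160.88 ≈ 168.15 ⇒ 168.
Los Angeles: 1945.30 ∈ [1558.00, 1965.95] ↔ index [201, 300].
201 + (1945.30−1558.00)·(300−201)/(1965.95−1558.00) = 201 + 387.30·99/407.95 ≈ 294.99, so AQI = 295.
AQIs: Shanghai=152, Salt Lake City=168, Los Angeles=295. Sum = 152 + 168 + 295 = 615.

615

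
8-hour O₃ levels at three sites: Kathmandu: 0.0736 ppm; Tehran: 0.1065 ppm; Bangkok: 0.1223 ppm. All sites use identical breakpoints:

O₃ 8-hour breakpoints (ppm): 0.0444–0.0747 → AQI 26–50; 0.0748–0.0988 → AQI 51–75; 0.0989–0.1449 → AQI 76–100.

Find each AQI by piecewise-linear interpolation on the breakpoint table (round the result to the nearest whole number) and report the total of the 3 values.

217

Kathmandu 0.0736: bracket 0.0444–0.0747 → index 26–50; slope 24/0.0303, offset 0.0292.
AQI = 26 + 24/0.0303·0.0292 ≈ 49.13 ⇒ 49.
Tehran 0.1065: bracket 0.0989–0.1449 → index 76–100; slope 24/0.0460, offset 0.0076.
AQI = 76 + 24/0.0460·0.0076 ≈ 79.97 ⇒ 80.
Bangkok 0.1223: bracket 0.0989–0.1449 → index 76–100; slope 24/0.0460, offset 0.0234.
AQI = 76 + 24/0.0460·0.0234 ≈ 88.21 ⇒ 88.
AQIs: Kathmandu=49, Tehran=80, Bangkok=88. Sum = 49 + 80 + 88 = 217.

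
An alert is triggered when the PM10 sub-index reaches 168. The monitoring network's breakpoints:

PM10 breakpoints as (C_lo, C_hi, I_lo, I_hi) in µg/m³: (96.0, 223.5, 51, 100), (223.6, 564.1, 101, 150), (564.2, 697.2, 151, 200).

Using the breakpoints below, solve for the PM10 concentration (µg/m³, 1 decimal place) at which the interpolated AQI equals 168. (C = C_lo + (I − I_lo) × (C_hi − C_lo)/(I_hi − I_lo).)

610.3

AQI 168 lies in the 151–200 band, which corresponds to 564.2–697.2 µg/m³.
C = 564.2 + (168−151)×(697.2−564.2)/(200−151) = 564.2 + 17×133.0/49 ≈ 610.343 µg/m³ → 610.3 µg/m³ to 1 dp.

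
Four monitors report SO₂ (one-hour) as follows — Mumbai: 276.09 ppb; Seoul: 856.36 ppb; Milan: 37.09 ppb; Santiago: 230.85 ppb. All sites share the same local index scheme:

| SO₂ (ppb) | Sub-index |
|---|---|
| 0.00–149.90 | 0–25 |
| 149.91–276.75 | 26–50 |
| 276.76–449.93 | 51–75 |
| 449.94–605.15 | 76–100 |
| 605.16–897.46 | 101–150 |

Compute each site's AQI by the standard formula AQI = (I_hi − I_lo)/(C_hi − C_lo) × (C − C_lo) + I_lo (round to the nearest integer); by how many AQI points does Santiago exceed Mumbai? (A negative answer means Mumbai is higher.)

-9

Mumbai 276.09: bracket 149.91–276.75 → index 26–50; slope 24/126.84, offset 126.18.
AQI = 26 + 24/126.84·126.18 ≈ 49.88 ⇒ 50.
Seoul 856.36: bracket 605.16–897.46 → index 101–150; slope 49/292.30, offset 251.20.
AQI = 101 + 49/292.30·251.20 ≈ 143.11 ⇒ 143.
Milan: row 0.00–149.90 (AQI 0–25). (25−0)·(37.09−0.00)/(149.90−0.00) + 0 = 25·37.09/149.90 + 0 ≈ 6.19 → 6.
Santiago: 230.85 ∈ [149.91, 276.75] ↔ index [26, 50].
26 + (230.85−149.91)·(50−26)/(276.75−149.91) = 26 + 80.94·24/126.84 ≈ 41.32, so AQI = 41.
AQIs: Mumbai=50, Seoul=143, Milan=6, Santiago=41. Santiago (41) − Mumbai (50) = -9.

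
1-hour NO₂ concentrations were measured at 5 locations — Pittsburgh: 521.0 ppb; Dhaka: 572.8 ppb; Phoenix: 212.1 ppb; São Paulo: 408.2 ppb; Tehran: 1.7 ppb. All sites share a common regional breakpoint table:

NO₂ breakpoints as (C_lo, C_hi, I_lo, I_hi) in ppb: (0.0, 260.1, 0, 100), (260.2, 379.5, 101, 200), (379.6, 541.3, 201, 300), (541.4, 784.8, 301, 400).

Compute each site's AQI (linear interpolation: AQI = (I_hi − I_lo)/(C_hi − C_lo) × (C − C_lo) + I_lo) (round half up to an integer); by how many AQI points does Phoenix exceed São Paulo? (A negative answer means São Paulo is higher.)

Pittsburgh: 521.0 ∈ [379.6, 541.3] ↔ index [201, 300].
201 + (521.0−379.6)·(300−201)/(541.3−379.6) = 201 + 141.4·99/161.7 ≈ 287.57, so AQI = 288.
Dhaka: 572.8 ∈ [541.4, 784.8] ↔ index [301, 400].
301 + (572.8−541.4)·(400−301)/(784.8−541.4) = 301 + 31.4·99/243.4 ≈ 313.77, so AQI = 314.
Phoenix 212.1: bracket 0.0–260.1 → index 0–100; slope 100/260.1, offset 212.1.
AQI = 0 + 100/260.1·212.1 ≈ 81.55 ⇒ 82.
São Paulo 408.2: bracket 379.6–541.3 → index 201–300; slope 99/161.7, offset 28.6.
AQI = 201 + 99/161.7·28.6 ≈ 218.51 ⇒ 219.
Tehran: 1.7 lies in 0.0–260.1, so I_lo=0, I_hi=100, C_lo=0.0, C_hi=260.1.
(100−0)/(260.1−0.0) × (1.7−0.0) + 0 = 100/260.1 × 1.7 + 0 ≈ 0.65 → 1.
AQIs: Pittsburgh=288, Dhaka=314, Phoenix=82, São Paulo=219, Tehran=1. Phoenix (82) − São Paulo (219) = -137.

-137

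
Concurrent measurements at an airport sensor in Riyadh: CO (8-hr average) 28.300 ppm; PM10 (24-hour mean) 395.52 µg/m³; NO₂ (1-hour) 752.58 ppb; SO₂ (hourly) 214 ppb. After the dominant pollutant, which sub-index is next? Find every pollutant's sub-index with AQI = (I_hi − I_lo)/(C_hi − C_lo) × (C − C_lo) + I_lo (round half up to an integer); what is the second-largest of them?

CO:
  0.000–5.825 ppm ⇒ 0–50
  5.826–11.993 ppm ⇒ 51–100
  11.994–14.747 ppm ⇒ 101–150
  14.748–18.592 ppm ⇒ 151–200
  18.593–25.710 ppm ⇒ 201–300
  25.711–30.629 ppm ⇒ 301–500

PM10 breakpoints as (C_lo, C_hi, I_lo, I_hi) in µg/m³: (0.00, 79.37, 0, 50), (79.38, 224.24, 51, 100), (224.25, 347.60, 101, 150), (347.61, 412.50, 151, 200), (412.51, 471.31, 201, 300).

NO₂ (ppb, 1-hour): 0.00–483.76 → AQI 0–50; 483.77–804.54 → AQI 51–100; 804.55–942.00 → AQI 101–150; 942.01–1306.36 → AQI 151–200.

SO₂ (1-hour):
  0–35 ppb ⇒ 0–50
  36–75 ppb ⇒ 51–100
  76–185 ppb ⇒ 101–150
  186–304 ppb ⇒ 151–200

187

CO: row 25.711–30.629 (AQI 301–500). (500−301)·(28.300−25.711)/(30.629−25.711) + 301 = 199·2.589/4.918 + 301 ≈ 405.76 → 406.
PM10: 395.52 ∈ [347.61, 412.50] ↔ index [151, 200].
151 + (395.52−347.61)·(200−151)/(412.50−347.61) = 151 + 47.91·49/64.89 ≈ 187.18, so AQI = 187.
NO₂ 752.58: bracket 483.77–804.54 → index 51–100; slope 49/320.77, offset 268.81.
AQI = 51 + 49/320.77·268.81 ≈ 92.06 ⇒ 92.
SO₂: 214 ∈ [186, 304] ↔ index [151, 200].
151 + (214−186)·(200−151)/(304−186) = 151 + 28·49/118 ≈ 162.63, so AQI = 163.
Sub-indices: CO→406, PM10→187, NO₂→92, SO₂→163. Ranked high→low: 406, 187, 163, 92. Second-highest sub-index = 187.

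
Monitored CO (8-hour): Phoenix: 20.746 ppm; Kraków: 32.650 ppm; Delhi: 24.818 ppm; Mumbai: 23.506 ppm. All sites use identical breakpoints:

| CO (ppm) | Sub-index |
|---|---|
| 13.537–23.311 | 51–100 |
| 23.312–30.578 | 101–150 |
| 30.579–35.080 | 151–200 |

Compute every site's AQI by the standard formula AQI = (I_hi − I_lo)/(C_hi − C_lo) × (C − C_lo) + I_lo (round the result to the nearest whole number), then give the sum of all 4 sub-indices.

Phoenix: 20.746 ∈ [13.537, 23.311] ↔ index [51, 100].
51 + (20.746−13.537)·(100−51)/(23.311−13.537) = 51 + 7.209·49/9.774 ≈ 87.14, so AQI = 87.
Kraków: 32.650 ∈ [30.579, 35.080] ↔ index [151, 200].
151 + (32.650−30.579)·(200−151)/(35.080−30.579) = 151 + 2.071·49/4.501 ≈ 173.55, so AQI = 174.
Delhi: row 23.312–30.578 (AQI 101–150). (150−101)·(24.818−23.312)/(30.578−23.312) + 101 = 49·1.506/7.266 + 101 ≈ 111.16 → 111.
Mumbai: 23.506 lies in 23.312–30.578, so I_lo=101, I_hi=150, C_lo=23.312, C_hi=30.578.
(150−101)/(30.578−23.312) × (23.506−23.312) + 101 = 49/7.266 × 0.194 + 101 ≈ 102.31 → 102.
AQIs: Phoenix=87, Kraków=174, Delhi=111, Mumbai=102. Sum = 87 + 174 + 111 + 102 = 474.

474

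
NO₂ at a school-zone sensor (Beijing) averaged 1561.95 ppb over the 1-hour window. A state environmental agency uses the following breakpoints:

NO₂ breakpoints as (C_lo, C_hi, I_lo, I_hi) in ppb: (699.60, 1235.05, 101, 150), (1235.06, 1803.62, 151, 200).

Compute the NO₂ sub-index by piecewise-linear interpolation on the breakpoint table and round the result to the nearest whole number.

179

NO₂: 1561.95 lies in 1235.06–1803.62, so I_lo=151, I_hi=200, C_lo=1235.06, C_hi=1803.62.
(200−151)/(1803.62−1235.06) × (1561.95−1235.06) + 151 = 49/568.56 × 326.89 + 151 ≈ 179.17 → 179.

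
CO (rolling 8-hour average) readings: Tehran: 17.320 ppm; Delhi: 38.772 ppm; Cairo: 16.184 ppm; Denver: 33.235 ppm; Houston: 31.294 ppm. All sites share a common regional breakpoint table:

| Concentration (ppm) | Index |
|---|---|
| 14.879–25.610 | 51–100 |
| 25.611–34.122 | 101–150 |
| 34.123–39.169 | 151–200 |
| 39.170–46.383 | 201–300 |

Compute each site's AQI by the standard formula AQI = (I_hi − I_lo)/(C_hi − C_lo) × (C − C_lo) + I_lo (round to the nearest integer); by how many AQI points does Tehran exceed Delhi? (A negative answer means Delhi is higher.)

-134

Tehran 17.320: bracket 14.879–25.610 → index 51–100; slope 49/10.731, offset 2.441.
AQI = 51 + 49/10.731·2.441 ≈ 62.15 ⇒ 62.
Delhi: 38.772 lies in 34.123–39.169, so I_lo=151, I_hi=200, C_lo=34.123, C_hi=39.169.
(200−151)/(39.169−34.123) × (38.772−34.123) + 151 = 49/5.046 × 4.649 + 151 ≈ 196.14 → 196.
Cairo: row 14.879–25.610 (AQI 51–100). (100−51)·(16.184−14.879)/(25.610−14.879) + 51 = 49·1.305/10.731 + 51 ≈ 56.96 → 57.
Denver: 33.235 lies in 25.611–34.122, so I_lo=101, I_hi=150, C_lo=25.611, C_hi=34.122.
(150−101)/(34.122−25.611) × (33.235−25.611) + 101 = 49/8.511 × 7.624 + 101 ≈ 144.89 → 145.
Houston: 31.294 ∈ [25.611, 34.122] ↔ index [101, 150].
101 + (31.294−25.611)·(150−101)/(34.122−25.611) = 101 + 5.683·49/8.511 ≈ 133.72, so AQI = 134.
AQIs: Tehran=62, Delhi=196, Cairo=57, Denver=145, Houston=134. Tehran (62) − Delhi (196) = -134.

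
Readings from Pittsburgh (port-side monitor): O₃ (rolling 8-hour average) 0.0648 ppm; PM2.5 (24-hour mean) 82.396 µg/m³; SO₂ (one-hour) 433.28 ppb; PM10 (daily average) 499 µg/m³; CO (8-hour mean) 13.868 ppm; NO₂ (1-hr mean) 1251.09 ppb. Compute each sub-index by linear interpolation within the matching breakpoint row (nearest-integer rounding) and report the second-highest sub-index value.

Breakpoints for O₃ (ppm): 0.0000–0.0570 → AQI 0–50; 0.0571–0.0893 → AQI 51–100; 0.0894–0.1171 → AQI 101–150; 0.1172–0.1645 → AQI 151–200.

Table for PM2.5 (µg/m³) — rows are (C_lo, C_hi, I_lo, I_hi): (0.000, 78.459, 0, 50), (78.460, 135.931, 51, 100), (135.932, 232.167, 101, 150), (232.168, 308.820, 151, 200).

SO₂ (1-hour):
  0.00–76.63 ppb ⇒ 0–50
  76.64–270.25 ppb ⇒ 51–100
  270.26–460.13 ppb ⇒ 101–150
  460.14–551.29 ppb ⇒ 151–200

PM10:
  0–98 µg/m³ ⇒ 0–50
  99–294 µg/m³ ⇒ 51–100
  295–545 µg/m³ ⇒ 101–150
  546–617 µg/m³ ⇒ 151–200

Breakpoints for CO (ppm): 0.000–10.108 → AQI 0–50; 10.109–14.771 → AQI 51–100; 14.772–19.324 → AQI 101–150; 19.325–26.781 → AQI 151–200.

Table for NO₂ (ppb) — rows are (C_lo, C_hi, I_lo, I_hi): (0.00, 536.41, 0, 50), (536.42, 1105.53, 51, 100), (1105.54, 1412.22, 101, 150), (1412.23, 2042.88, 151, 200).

O₃ 0.0648: bracket 0.0571–0.0893 → index 51–100; slope 49/0.0322, offset 0.0077.
AQI = 51 + 49/0.0322·0.0077 ≈ 62.72 ⇒ 63.
PM2.5: row 78.460–135.931 (AQI 51–100). (100−51)·(82.396−78.460)/(135.931−78.460) + 51 = 49·3.936/57.471 + 51 ≈ 54.36 → 54.
SO₂: 433.28 ∈ [270.26, 460.13] ↔ index [101, 150].
101 + (433.28−270.26)·(150−101)/(460.13−270.26) = 101 + 163.02·49/189.87 ≈ 143.07, so AQI = 143.
PM10 499: bracket 295–545 → index 101–150; slope 49/250, offset 204.
AQI = 101 + 49/250·204 ≈ 140.98 ⇒ 141.
CO: 13.868 lies in 10.109–14.771, so I_lo=51, I_hi=100, C_lo=10.109, C_hi=14.771.
(100−51)/(14.771−10.109) × (13.868−10.109) + 51 = 49/4.662 × 3.759 + 51 ≈ 90.51 → 91.
NO₂: row 1105.54–1412.22 (AQI 101–150). (150−101)·(1251.09−1105.54)/(1412.22−1105.54) + 101 = 49·145.55/306.68 + 101 ≈ 124.26 → 124.
Sub-indices: O₃→63, PM2.5→54, SO₂→143, PM10→141, CO→91, NO₂→124. Ranked high→low: 143, 141, 124, 91, 63, 54. Second-highest sub-index = 141.

141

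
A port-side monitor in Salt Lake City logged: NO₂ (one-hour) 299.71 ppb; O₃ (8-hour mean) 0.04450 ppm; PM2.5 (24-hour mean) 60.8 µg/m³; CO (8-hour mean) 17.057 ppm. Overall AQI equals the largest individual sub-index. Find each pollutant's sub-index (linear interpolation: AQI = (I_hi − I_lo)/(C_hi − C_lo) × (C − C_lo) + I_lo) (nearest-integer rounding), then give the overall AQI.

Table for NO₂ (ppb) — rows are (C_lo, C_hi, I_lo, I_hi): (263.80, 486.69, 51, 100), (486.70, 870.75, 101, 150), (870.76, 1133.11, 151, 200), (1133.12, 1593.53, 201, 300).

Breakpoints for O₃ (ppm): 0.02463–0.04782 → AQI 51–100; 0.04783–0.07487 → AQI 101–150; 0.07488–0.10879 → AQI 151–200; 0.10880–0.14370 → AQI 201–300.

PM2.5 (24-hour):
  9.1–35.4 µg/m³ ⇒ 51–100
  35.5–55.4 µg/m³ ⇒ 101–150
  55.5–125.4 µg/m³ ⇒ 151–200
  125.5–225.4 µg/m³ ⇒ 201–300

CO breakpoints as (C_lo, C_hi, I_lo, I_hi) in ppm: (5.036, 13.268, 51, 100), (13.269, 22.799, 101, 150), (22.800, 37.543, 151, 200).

NO₂: 299.71 ∈ [263.80, 486.69] ↔ index [51, 100].
51 + (299.71−263.80)·(100−51)/(486.69−263.80) = 51 + 35.91·49/222.89 ≈ 58.89, so AQI = 59.
O₃: 0.04450 ∈ [0.02463, 0.04782] ↔ index [51, 100].
51 + (0.04450−0.02463)·(100−51)/(0.04782−0.02463) = 51 + 0.01987·49/0.02319 ≈ 92.98, so AQI = 93.
PM2.5: 60.8 lies in 55.5–125.4, so I_lo=151, I_hi=200, C_lo=55.5, C_hi=125.4.
(200−151)/(125.4−55.5) × (60.8−55.5) + 151 = 49/69.9 × 5.3 + 151 ≈ 154.72 → 155.
CO: row 13.269–22.799 (AQI 101–150). (150−101)·(17.057−13.269)/(22.799−13.269) + 101 = 49·3.788/9.530 + 101 ≈ 120.48 → 120.
Sub-indices: NO₂→59, O₃→93, PM2.5→155, CO→120. Overall AQI = max = 155; dominant pollutant is PM2.5.

155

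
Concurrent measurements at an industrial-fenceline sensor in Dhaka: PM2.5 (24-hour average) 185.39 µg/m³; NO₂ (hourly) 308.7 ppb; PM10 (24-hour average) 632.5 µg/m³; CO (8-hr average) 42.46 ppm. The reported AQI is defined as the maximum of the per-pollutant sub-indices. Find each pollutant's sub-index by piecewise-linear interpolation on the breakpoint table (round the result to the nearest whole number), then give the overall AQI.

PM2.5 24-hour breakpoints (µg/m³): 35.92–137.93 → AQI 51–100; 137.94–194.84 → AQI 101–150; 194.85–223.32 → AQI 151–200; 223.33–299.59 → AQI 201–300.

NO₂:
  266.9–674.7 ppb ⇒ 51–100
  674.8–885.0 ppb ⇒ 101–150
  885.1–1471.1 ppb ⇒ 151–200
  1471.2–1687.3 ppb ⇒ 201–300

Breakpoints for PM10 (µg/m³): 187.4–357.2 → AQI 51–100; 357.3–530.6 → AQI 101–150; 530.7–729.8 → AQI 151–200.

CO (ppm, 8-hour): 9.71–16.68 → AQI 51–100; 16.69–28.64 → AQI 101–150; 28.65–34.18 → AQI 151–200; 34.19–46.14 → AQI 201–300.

PM2.5 185.39: bracket 137.94–194.84 → index 101–150; slope 49/56.90, offset 47.45.
AQI = 101 + 49/56.90·47.45 ≈ 141.86 ⇒ 142.
NO₂: row 266.9–674.7 (AQI 51–100). (100−51)·(308.7−266.9)/(674.7−266.9) + 51 = 49·41.8/407.8 + 51 ≈ 56.02 → 56.
PM10 632.5: bracket 530.7–729.8 → index 151–200; slope 49/199.1, offset 101.8.
AQI = 151 + 49/199.1·101.8 ≈ 176.05 ⇒ 176.
CO: 42.46 lies in 34.19–46.14, so I_lo=201, I_hi=300, C_lo=34.19, C_hi=46.14.
(300−201)/(46.14−34.19) × (42.46−34.19) + 201 = 99/11.95 × 8.27 + 201 ≈ 269.51 → 270.
Sub-indices: PM2.5→142, NO₂→56, PM10→176, CO→270. Overall AQI = max = 270; dominant pollutant is CO.

270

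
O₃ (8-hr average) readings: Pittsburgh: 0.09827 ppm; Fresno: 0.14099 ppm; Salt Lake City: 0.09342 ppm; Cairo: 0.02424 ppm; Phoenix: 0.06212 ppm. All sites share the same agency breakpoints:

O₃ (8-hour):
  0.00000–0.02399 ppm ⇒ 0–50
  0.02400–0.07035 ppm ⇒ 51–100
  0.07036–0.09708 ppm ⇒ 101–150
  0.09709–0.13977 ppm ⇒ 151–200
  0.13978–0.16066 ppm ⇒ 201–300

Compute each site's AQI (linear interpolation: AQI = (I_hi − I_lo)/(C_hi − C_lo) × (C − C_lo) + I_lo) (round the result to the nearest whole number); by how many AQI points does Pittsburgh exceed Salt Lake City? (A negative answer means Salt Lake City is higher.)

9

Pittsburgh: row 0.09709–0.13977 (AQI 151–200). (200−151)·(0.09827−0.09709)/(0.13977−0.09709) + 151 = 49·0.00118/0.04268 + 151 ≈ 152.35 → 152.
Fresno 0.14099: bracket 0.13978–0.16066 → index 201–300; slope 99/0.02088, offset 0.00121.
AQI = 201 + 99/0.02088·0.00121 ≈ 206.74 ⇒ 207.
Salt Lake City: 0.09342 ∈ [0.07036, 0.09708] ↔ index [101, 150].
101 + (0.09342−0.07036)·(150−101)/(0.09708−0.07036) = 101 + 0.02306·49/0.02672 ≈ 143.29, so AQI = 143.
Cairo: 0.02424 lies in 0.02400–0.07035, so I_lo=51, I_hi=100, C_lo=0.02400, C_hi=0.07035.
(100−51)/(0.07035−0.02400) × (0.02424−0.02400) + 51 = 49/0.04635 × 0.00024 + 51 ≈ 51.25 → 51.
Phoenix: 0.06212 ∈ [0.02400, 0.07035] ↔ index [51, 100].
51 + (0.06212−0.02400)·(100−51)/(0.07035−0.02400) = 51 + 0.03812·49/0.04635 ≈ 91.30, so AQI = 91.
AQIs: Pittsburgh=152, Fresno=207, Salt Lake City=143, Cairo=51, Phoenix=91. Pittsburgh (152) − Salt Lake City (143) = 9.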